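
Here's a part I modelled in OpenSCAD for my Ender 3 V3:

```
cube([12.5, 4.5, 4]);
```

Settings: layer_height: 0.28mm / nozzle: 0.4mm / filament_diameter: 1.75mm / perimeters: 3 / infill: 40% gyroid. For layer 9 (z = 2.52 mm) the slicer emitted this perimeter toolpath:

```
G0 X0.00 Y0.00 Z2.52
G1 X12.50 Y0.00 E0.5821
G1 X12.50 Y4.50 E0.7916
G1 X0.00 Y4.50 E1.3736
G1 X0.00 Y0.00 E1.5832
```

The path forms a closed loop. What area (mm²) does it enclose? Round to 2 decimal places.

56.25 mm²

Apply the shoelace formula to the sequence of (X, Y) vertices; enclosed area = 56.25 mm².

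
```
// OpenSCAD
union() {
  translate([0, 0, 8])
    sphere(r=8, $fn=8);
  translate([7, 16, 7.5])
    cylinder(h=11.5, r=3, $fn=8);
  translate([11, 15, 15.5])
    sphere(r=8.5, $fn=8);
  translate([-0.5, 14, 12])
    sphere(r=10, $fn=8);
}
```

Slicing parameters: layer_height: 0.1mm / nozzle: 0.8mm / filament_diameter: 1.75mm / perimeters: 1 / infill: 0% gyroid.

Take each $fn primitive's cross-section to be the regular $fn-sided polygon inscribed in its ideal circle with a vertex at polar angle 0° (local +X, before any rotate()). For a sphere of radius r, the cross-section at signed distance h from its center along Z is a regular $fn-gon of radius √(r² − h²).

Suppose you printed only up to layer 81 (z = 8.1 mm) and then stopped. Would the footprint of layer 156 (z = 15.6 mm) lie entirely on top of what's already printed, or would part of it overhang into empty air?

Compare the two slices. At z = 8.1: the r=8 sphere slices to a regular 8-gon of circumradius 7.999 (√(r²−h²) with h=0.1 from center) (area = (8/2)·7.999²·sin(360°/8) = 180.99 mm²); the r=3 cylinder at (7, 16) gives a regular 8-gon of circumradius 3 (constant along its height) (area = (8/2)·3.000²·sin(360°/8) = 25.46 mm²); the r=8.5 sphere at (11, 15) slices to a regular 8-gon of circumradius 4.182 (√(r²−h²) with h=7.4 from center) (area = (8/2)·4.182²·sin(360°/8) = 49.47 mm²); the r=10 sphere at (-0.5, 14) slices to a regular 8-gon of circumradius 9.208 (√(r²−h²) with h=3.9 from center) (area = (8/2)·9.208²·sin(360°/8) = 239.82 mm²); Merging all regions: the regions partially overlap — summed areas 495.74 mm² minus the doubly-counted overlap 40.14 mm² gives 455.60 mm² — area = 455.60 mm². At z = 15.6: the r=8 sphere contributes a regular 8-gon of circumradius √(8²−7.6²) = 2.498 (area = (8/2)·2.498²·sin(360°/8) = 17.65 mm²); the r=3 cylinder at (7, 16) contributes a regular 8-gon of circumradius 3 (area = (8/2)·3.000²·sin(360°/8) = 25.46 mm²); the r=8.5 sphere at (11, 15) slices to a regular 8-gon of circumradius 8.499 (√(r²−h²) with h=0.1 from center) (area = (8/2)·8.499²·sin(360°/8) = 204.33 mm²); the r=10 sphere at (-0.5, 14) slices to a regular 8-gon of circumradius 9.330 (√(r²−h²) with h=3.6 from center) (area = (8/2)·9.330²·sin(360°/8) = 246.19 mm²); Merging all regions: the regions partially overlap — summed areas 493.62 mm² minus the doubly-counted overlap 71.57 mm² gives 422.04 mm² — area = 422.04 mm². Checking containment: at z = 15.6 the cross-section extends beyond the z = 8.1 cross-section by about 116.46 mm².

part overhangs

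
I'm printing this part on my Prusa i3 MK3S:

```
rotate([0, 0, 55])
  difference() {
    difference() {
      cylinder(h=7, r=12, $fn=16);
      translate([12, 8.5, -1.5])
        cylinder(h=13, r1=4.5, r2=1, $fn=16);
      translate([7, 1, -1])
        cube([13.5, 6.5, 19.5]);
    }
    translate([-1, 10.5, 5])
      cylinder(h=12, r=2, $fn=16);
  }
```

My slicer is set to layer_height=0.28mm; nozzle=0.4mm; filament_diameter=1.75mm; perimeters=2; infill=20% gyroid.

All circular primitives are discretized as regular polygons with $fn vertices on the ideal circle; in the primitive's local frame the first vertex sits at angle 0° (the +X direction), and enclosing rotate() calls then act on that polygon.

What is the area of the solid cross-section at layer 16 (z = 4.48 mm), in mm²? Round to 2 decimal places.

At z = 4.48 mm: the cylinder: section is a regular 16-gon, circumradius r=12 (area = (16/2)·12.000²·sin(360°/16) = 440.85 mm²); the cone at (12, 8.5) (r1=4.5→r2=1) has section circumradius 2.890 here — a regular 16-gon (area = (16/2)·2.890²·sin(360°/16) = 25.57 mm²); the cube at (7, 1) (footprint 13.5×6.5) is included at this height (area 87.75 mm²); After the difference (first − rest): starting from the r=12 cylinder (440.85 mm²), the cone at (12, 8.5) misses the remaining region (no effect); the 13.5×6.5 cube at (7, 1) partially overlaps it — only the 25.02 mm² overlap (of its 87.75 mm²) is removed, clipping the outline — area = 415.83 mm²; the cylinder at (-1, 10.5) does not reach this height (z outside [5, 17]); After the difference (first − rest): none of the subtracted shapes is present at this height, so that combined region is unchanged — area = 415.83 mm²; (whole slice rotated 55° about Z — lengths, areas and connectivity unchanged). Overall, the cross-section is a single solid region. Net area = 415.83 mm².

415.83 mm²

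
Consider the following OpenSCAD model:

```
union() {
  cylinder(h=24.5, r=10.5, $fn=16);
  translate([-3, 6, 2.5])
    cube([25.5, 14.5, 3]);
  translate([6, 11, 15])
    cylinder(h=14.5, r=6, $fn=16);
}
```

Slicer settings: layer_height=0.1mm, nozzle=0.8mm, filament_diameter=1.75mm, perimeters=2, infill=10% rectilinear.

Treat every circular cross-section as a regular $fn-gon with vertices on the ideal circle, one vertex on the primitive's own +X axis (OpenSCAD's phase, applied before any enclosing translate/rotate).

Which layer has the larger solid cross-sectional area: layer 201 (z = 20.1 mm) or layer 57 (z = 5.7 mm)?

Layer 201 (z = 20.1): the r=10.5 cylinder contributes a regular 16-gon of circumradius 10.5 (area = (16/2)·10.500²·sin(360°/16) = 337.53 mm²); the cube at (-3, 6) is not intersected at this z (z outside [2.5, 5.5]); the r=6 cylinder at (6, 11) gives a regular 16-gon of circumradius 6 (constant along its height) (area = (16/2)·6.000²·sin(360°/16) = 110.21 mm²); Combining (union): the regions partially overlap — summed areas 447.74 mm² minus the doubly-counted overlap 25.33 mm² gives 422.41 mm² — area = 422.41 mm². So its area = 422.41 mm². Layer 57 (z = 5.7): the r=10.5 cylinder contributes a regular 16-gon of circumradius 10.5 (area = (16/2)·10.500²·sin(360°/16) = 337.53 mm²); the cube at (-3, 6) is not intersected at this z (z outside [2.5, 5.5]); the cylinder at (6, 11) does not reach this height (z outside [15, 29.5]); Combining (union): only the r=10.5 cylinder is present, so the union is just that shape — area = 337.53 mm². So its area = 337.53 mm². Layer 201 is larger (422.41 vs 337.53 mm²).

layer 201 (z = 20.1 mm)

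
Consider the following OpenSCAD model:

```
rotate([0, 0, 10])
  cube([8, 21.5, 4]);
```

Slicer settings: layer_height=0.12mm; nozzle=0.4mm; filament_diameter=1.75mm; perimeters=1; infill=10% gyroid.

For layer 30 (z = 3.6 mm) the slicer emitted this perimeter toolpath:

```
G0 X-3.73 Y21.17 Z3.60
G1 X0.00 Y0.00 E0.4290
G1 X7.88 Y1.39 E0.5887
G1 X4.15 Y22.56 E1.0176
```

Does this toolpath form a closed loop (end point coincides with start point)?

no

Start point (G0): (-3.73, 21.17). End point (last G1): the path does not return to the start — open.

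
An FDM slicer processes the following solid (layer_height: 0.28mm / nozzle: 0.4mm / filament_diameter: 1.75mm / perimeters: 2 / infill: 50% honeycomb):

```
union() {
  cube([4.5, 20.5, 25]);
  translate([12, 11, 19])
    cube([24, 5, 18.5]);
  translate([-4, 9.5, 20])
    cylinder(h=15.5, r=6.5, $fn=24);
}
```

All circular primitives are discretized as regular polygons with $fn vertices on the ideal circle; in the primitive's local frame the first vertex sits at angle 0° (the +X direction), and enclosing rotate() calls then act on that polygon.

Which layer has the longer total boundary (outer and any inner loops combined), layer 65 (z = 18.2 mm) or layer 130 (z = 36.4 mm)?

layer 130 (z = 36.4 mm)

Layer 65 (z = 18.2): the 4.5×20.5 cube contributes its full rectangle (perimeter 50.00 mm); the cube at (12, 11) is absent (z outside [19, 37.5]); the cylinder at (-4, 9.5) is not intersected at this z (z outside [20, 35.5]); Taking the union: only the 4.5×20.5 cube is present, so the union is just that shape — boundary = 50.00 mm. So its perimeter = 50.00 mm. Layer 130 (z = 36.4): the cube does not reach this height (z outside [0, 25]); the 24×5 cube at (12, 11) contributes its full rectangle (perimeter 58.00 mm); the cylinder at (-4, 9.5) is absent (z outside [20, 35.5]); Merging all regions: only the 24×5 cube at (12, 11) is present, so the union is just that shape — boundary = 58.00 mm. So its perimeter = 58.00 mm. Layer 130 is larger (58.00 vs 50.00 mm).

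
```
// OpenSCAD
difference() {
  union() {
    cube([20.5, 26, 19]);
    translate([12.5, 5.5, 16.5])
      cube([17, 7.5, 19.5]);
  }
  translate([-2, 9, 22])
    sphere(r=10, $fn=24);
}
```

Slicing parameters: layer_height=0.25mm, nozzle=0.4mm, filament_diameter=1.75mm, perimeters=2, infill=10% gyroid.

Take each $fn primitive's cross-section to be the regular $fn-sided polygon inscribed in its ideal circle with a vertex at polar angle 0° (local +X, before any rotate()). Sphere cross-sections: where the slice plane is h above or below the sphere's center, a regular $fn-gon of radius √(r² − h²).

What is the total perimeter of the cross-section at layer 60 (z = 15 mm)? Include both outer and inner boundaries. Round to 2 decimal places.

97.64 mm

At z = 15 mm: the cube (footprint 20.5×26) is included at this height (perimeter 93.00 mm); the cube at (12.5, 5.5) is not intersected at this z (z outside [16.5, 36]); Merging all regions: only the 20.5×26 cube is present, so the union is just that shape — boundary = 93.00 mm; the r=10 sphere at (-2, 9) slices to a regular 24-gon of circumradius 7.141 (√(r²−h²) with h=7 from center) (perimeter = 2·24·7.141·sin(180°/24) = 44.74 mm); Subtracting the remaining from the first: starting from that combined region, the r=10 sphere at (-2, 9) partially overlaps it — only the 51.17 mm² overlap (of its 158.40 mm²) is removed, clipping the outline — boundary = 97.64 mm. Overall, the cross-section is a single solid region. Total boundary length (outer) = 97.64 mm.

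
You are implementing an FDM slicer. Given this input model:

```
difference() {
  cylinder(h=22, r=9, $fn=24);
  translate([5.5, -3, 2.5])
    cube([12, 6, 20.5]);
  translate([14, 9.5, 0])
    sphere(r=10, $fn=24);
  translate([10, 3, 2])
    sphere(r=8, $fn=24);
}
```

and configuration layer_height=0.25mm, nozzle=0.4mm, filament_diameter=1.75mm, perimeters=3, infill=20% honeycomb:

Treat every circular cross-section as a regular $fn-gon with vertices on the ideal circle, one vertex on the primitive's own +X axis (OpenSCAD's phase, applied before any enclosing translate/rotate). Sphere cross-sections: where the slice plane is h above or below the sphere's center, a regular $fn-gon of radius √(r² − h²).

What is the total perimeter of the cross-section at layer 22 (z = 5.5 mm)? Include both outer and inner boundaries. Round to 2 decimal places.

57.82 mm

At z = 5.5 mm: the r=9 cylinder contributes a regular 24-gon of circumradius 9 (perimeter = 2·24·9.000·sin(180°/24) = 56.39 mm); the 12×6 cube at (5.5, -3) contributes its full rectangle (perimeter 36.00 mm); the r=10 sphere at (14, 9.5) slices to a regular 24-gon of circumradius 8.352 (√(r²−h²) with h=5.5 from center) (perimeter = 2·24·8.352·sin(180°/24) = 52.33 mm); the r=8 sphere at (10, 3) slices to a regular 24-gon of circumradius 7.194 (√(r²−h²) with h=3.5 from center) (perimeter = 2·24·7.194·sin(180°/24) = 45.07 mm); Subtracting the remaining from the first: starting from the r=9 cylinder, the 12×6 cube at (5.5, -3) partially overlaps it — only the 19.69 mm² overlap (of its 72.00 mm²) is removed, clipping the outline; the r=10 sphere at (14, 9.5) partially overlaps it — only the 0.76 mm² overlap (of its 216.63 mm²) is removed, clipping the outline; the r=8 sphere at (10, 3) partially overlaps it — only the 27.34 mm² overlap (of its 160.73 mm²) is removed, clipping the outline — boundary = 57.82 mm. Overall, the cross-section is a single solid region. Total boundary length (outer) = 57.82 mm.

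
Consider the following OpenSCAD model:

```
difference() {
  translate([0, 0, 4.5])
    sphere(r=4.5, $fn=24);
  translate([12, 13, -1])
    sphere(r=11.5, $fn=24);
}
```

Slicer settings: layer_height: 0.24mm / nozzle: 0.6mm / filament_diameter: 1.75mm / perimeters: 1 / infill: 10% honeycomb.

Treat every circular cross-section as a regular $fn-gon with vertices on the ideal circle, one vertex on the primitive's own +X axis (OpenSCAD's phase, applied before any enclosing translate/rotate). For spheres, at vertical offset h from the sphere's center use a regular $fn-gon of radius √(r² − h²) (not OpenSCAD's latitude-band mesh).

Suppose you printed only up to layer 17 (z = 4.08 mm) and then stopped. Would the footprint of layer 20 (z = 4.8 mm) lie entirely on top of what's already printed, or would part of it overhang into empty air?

entirely on top

Compare the two slices. At z = 4.08: the sphere: section is a regular 24-gon, circumradius = √(r²−h²) = √(4.5²−0.42²) = 4.480 (area = (24/2)·4.480²·sin(360°/24) = 62.35 mm²); the r=11.5 sphere at (12, 13) slices to a regular 24-gon of circumradius 10.317 (√(r²−h²) with h=5.08 from center) (area = (24/2)·10.317²·sin(360°/24) = 330.60 mm²); Subtracting the remaining from the first: starting from the r=4.5 sphere (62.35 mm²), the r=11.5 sphere at (12, 13) misses the remaining region (no effect) — area = 62.35 mm². At z = 4.8: the sphere: section is a regular 24-gon, circumradius = √(r²−h²) = √(4.5²−0.3²) = 4.490 (area = (24/2)·4.490²·sin(360°/24) = 62.61 mm²); the sphere at (12, 13): section is a regular 24-gon, circumradius = √(r²−h²) = √(11.5²−5.8²) = 9.930 (area = (24/2)·9.930²·sin(360°/24) = 306.27 mm²); Taking the first minus the rest: starting from the r=4.5 sphere (62.61 mm²), the r=11.5 sphere at (12, 13) misses the remaining region (no effect) — area = 62.61 mm². Checking containment: the cross-section at z = 4.8 is a subset of the cross-section at z = 4.08.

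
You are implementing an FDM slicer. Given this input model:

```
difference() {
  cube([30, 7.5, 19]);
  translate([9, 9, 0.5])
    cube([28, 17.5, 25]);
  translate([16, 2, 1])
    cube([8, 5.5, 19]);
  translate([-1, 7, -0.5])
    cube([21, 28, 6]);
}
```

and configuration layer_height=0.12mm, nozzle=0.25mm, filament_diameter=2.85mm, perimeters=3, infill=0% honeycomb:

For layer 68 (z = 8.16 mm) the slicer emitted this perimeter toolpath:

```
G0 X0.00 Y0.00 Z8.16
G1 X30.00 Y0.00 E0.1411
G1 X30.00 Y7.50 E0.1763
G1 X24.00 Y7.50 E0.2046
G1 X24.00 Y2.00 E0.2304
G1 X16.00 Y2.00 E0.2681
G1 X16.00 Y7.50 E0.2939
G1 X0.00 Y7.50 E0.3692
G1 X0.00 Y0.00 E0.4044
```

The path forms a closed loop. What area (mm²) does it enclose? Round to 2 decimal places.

Apply the shoelace formula to the sequence of (X, Y) vertices; enclosed area = 181.00 mm².

181.00 mm²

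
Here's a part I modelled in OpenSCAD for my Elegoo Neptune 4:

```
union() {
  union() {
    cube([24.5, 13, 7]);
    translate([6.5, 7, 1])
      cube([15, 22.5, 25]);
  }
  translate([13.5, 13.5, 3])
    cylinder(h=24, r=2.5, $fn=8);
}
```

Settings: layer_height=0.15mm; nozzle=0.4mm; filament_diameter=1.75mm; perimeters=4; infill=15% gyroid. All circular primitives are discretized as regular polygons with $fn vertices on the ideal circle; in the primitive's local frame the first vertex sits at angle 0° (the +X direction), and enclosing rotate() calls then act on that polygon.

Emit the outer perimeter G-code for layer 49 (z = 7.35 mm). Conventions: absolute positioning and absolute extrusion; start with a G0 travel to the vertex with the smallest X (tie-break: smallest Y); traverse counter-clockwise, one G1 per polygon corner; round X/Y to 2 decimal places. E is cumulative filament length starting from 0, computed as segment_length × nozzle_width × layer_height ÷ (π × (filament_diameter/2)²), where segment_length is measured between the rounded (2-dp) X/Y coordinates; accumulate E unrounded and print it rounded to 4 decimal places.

At z = 7.35 mm: the cube does not reach this height (z outside [0, 7]); the cube at (6.5, 7) (footprint 15×22.5) is included at this height; Merging all regions: only the 15×22.5 cube at (6.5, 7) is present, so the union is just that shape — 1 connected region; the r=2.5 cylinder at (13.5, 13.5) gives a regular 8-gon of circumradius 2.5 (constant along its height); Taking the union: the r=2.5 cylinder at (13.5, 13.5) lies entirely inside the result so far, so the union is just the result so far — 1 connected region. The outline is a single polygon with 4 vertices. Extrusion per mm of travel: 0.4 × 0.15 / (π × 0.875²) = 0.024945. Accumulating E over each segment gives final E = 1.8709.

G0 X6.50 Y7.00 Z7.35
G1 X21.50 Y7.00 E0.3742
G1 X21.50 Y29.50 E0.9354
G1 X6.50 Y29.50 E1.3096
G1 X6.50 Y7.00 E1.8709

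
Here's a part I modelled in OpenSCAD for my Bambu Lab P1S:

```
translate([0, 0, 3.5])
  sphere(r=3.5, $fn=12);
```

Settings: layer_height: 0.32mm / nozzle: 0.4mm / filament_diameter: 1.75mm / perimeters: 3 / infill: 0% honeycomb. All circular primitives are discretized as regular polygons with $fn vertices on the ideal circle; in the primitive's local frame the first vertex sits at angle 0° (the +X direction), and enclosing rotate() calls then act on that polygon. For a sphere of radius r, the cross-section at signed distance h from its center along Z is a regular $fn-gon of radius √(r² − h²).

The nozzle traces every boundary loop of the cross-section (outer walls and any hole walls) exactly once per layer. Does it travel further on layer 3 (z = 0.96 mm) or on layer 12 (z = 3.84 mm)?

Layer 3 (z = 0.96): the r=3.5 sphere contributes a regular 12-gon of circumradius √(3.5²−2.54²) = 2.408 (perimeter = 2·12·2.408·sin(180°/12) = 14.96 mm). So its perimeter = 14.96 mm. Layer 12 (z = 3.84): the r=3.5 sphere contributes a regular 12-gon of circumradius √(3.5²−0.34²) = 3.483 (perimeter = 2·12·3.483·sin(180°/12) = 21.64 mm). So its perimeter = 21.64 mm. Layer 12 is larger (21.64 vs 14.96 mm).

layer 12 (z = 3.84 mm)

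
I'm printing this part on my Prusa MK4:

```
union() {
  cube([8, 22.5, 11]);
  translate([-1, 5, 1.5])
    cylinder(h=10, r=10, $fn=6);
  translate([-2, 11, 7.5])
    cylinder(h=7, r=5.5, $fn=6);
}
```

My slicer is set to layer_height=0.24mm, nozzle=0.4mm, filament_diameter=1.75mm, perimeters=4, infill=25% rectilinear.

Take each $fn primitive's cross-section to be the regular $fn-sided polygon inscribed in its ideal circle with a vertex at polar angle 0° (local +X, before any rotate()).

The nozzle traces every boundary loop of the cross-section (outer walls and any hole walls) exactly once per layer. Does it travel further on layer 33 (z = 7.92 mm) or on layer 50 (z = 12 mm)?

Layer 33 (z = 7.92): the cube is present — its section is the full 8×22.5 rectangle (perimeter 61.00 mm); the r=10 cylinder at (-1, 5) gives a regular 6-gon of circumradius 10 (constant along its height) (perimeter = 2·6·10.000·sin(180°/6) = 60.00 mm); the cylinder at (-2, 11): section is a regular 6-gon, circumradius r=5.5 (perimeter = 2·6·5.500·sin(180°/6) = 33.00 mm); Combining (union): the regions partially overlap (shared area 159.67 mm²), so the edge portions inside another operand are dropped and the merged outline is re-measured after clipping — boundary = 81.10 mm. So its perimeter = 81.10 mm. Layer 50 (z = 12): the cube is absent (z outside [0, 11]); the cylinder at (-1, 5) does not reach this height (z outside [1.5, 11.5]); the cylinder at (-2, 11): section is a regular 6-gon, circumradius r=5.5 (perimeter = 2·6·5.500·sin(180°/6) = 33.00 mm); Combining (union): only the r=5.5 cylinder at (-2, 11) is present, so the union is just that shape — boundary = 33.00 mm. So its perimeter = 33.00 mm. Layer 33 is larger (81.10 vs 33.00 mm).

layer 33 (z = 7.92 mm)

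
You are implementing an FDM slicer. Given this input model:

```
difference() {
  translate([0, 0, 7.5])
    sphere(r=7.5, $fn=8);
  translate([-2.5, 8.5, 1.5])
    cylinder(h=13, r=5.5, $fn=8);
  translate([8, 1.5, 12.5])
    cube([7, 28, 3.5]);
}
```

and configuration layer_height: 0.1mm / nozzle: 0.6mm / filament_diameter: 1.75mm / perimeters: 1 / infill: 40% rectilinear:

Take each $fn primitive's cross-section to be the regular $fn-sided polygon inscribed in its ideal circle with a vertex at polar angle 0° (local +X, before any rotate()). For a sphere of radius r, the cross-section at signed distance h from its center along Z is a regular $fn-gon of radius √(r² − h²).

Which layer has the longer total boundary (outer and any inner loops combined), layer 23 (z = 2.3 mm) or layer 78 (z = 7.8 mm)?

Layer 23 (z = 2.3): the r=7.5 sphere slices to a regular 8-gon of circumradius 5.405 (√(r²−h²) with h=5.2 from center) (perimeter = 2·8·5.405·sin(180°/8) = 33.09 mm); the cylinder at (-2.5, 8.5): section is a regular 8-gon, circumradius r=5.5 (perimeter = 2·8·5.500·sin(180°/8) = 33.68 mm); the cube at (8, 1.5) does not reach this height (z outside [12.5, 16]); Taking the first minus the rest: starting from the r=7.5 sphere, the r=5.5 cylinder at (-2.5, 8.5) partially overlaps it — only the 5.63 mm² overlap (of its 85.56 mm²) is removed, clipping the outline — boundary = 33.06 mm. So its perimeter = 33.06 mm. Layer 78 (z = 7.8): the r=7.5 sphere slices to a regular 8-gon of circumradius 7.494 (√(r²−h²) with h=0.3 from center) (perimeter = 2·8·7.494·sin(180°/8) = 45.89 mm); the cylinder at (-2.5, 8.5): section is a regular 8-gon, circumradius r=5.5 (perimeter = 2·8·5.500·sin(180°/8) = 33.68 mm); the cube at (8, 1.5) is not intersected at this z (z outside [12.5, 16]); Subtracting the remaining from the first: starting from the r=7.5 sphere, the r=5.5 cylinder at (-2.5, 8.5) partially overlaps it — only the 20.26 mm² overlap (of its 85.56 mm²) is removed, clipping the outline — boundary = 46.52 mm. So its perimeter = 46.52 mm. Layer 78 is larger (46.52 vs 33.06 mm).

layer 78 (z = 7.8 mm)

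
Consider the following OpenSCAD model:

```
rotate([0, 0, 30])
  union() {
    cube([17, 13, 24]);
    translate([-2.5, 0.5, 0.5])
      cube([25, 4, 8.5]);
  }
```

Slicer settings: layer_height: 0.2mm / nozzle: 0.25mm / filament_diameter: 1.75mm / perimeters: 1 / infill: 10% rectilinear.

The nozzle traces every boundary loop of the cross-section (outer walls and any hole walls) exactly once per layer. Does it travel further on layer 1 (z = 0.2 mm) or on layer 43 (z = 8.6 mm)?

Layer 1 (z = 0.2): the cube is present — its section is the full 17×13 rectangle (perimeter 60.00 mm); the cube at (-2.5, 0.5) does not reach this height (z outside [0.5, 9]); Taking the union: only the 17×13 cube is present, so the union is just that shape — boundary = 60.00 mm; (whole slice rotated 30° about Z — lengths, areas and connectivity unchanged). So its perimeter = 60.00 mm. Layer 43 (z = 8.6): the 17×13 cube contributes its full rectangle (perimeter 60.00 mm); the cube at (-2.5, 0.5) (footprint 25×4) is included at this height (perimeter 58.00 mm); Combining (union): the regions partially overlap (shared area 68.00 mm²), so the edge portions inside another operand are dropped and the merged outline is re-measured after clipping — boundary = 76.00 mm; (rotated 30° about Z; rotation is an isometry so areas/perimeters/island counts are preserved). So its perimeter = 76.00 mm. Layer 43 is larger (76.00 vs 60.00 mm).

layer 43 (z = 8.6 mm)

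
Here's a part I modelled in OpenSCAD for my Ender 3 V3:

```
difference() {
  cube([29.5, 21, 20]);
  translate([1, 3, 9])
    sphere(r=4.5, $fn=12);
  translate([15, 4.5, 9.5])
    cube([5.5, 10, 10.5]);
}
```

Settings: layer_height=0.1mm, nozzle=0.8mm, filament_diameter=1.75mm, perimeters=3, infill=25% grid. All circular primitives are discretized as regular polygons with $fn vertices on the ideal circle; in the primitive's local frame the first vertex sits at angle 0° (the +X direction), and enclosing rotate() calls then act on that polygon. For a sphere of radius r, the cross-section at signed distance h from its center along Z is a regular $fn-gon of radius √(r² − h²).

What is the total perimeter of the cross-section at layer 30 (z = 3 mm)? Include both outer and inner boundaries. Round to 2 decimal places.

101.00 mm

At z = 3 mm: the cube is present — its section is the full 29.5×21 rectangle (perimeter 101.00 mm); the sphere at (1, 3) is absent (|z−center|=6.000 > r=4.5); the cube at (15, 4.5) is not intersected at this z (z outside [9.5, 20]); Taking the first minus the rest: none of the subtracted shapes is present at this height, so the 29.5×21 cube is unchanged — boundary = 101.00 mm. Overall, the cross-section is a single solid region. Total boundary length (outer) = 101.00 mm.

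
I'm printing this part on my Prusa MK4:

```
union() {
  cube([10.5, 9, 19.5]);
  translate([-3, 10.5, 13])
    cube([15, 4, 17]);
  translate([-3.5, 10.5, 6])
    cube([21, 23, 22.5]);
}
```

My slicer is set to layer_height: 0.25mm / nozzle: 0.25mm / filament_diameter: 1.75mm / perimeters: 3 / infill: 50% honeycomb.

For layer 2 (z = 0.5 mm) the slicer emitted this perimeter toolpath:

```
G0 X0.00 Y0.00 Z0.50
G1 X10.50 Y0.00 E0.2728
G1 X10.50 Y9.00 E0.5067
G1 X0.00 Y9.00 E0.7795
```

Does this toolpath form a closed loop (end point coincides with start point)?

no

Start point (G0): (0.00, 0.00). End point (last G1): the path does not return to the start — open.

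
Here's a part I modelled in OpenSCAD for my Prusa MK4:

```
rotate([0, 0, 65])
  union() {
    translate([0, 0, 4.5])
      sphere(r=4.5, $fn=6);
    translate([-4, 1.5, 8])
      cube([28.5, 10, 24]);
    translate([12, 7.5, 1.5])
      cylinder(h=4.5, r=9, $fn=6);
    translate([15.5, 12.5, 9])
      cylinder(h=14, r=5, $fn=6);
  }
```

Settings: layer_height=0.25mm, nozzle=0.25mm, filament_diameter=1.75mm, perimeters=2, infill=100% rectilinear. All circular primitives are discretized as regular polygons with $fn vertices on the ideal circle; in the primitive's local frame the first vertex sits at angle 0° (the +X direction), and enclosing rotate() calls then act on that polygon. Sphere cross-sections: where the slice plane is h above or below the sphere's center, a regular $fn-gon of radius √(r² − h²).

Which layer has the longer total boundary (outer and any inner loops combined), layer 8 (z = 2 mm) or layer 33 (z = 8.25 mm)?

layer 33 (z = 8.25 mm)

Layer 8 (z = 2): the sphere: section is a regular 6-gon, circumradius = √(r²−h²) = √(4.5²−2.5²) = 3.742 (perimeter = 2·6·3.742·sin(180°/6) = 22.45 mm); the cube at (-4, 1.5) is absent (z outside [8, 32]); the r=9 cylinder at (12, 7.5) contributes a regular 6-gon of circumradius 9 (perimeter = 2·6·9.000·sin(180°/6) = 54.00 mm); the cylinder at (15.5, 12.5) is absent (z outside [9, 23]); Combining (union): the 2 present regions are separate (no shared area or edge), so areas and boundary lengths simply add and each stays a separate island — boundary = 76.45 mm; (rotated 65° about Z; rotation is an isometry so areas/perimeters/island counts are preserved). So its perimeter = 76.45 mm. Layer 33 (z = 8.25): the r=4.5 sphere contributes a regular 6-gon of circumradius √(4.5²−3.75²) = 2.487 (perimeter = 2·6·2.487·sin(180°/6) = 14.92 mm); the cube at (-4, 1.5) is present — its section is the full 28.5×10 rectangle (perimeter 77.00 mm); the cylinder at (12, 7.5) is absent (z outside [1.5, 6]); the cylinder at (15.5, 12.5) does not reach this height (z outside [9, 23]); Merging all regions: the regions partially overlap (shared area 1.87 mm²), so the edge portions inside another operand are dropped and the merged outline is re-measured after clipping — boundary = 84.68 mm; (whole slice rotated 65° about Z — lengths, areas and connectivity unchanged). So its perimeter = 84.68 mm. Layer 33 is larger (84.68 vs 76.45 mm).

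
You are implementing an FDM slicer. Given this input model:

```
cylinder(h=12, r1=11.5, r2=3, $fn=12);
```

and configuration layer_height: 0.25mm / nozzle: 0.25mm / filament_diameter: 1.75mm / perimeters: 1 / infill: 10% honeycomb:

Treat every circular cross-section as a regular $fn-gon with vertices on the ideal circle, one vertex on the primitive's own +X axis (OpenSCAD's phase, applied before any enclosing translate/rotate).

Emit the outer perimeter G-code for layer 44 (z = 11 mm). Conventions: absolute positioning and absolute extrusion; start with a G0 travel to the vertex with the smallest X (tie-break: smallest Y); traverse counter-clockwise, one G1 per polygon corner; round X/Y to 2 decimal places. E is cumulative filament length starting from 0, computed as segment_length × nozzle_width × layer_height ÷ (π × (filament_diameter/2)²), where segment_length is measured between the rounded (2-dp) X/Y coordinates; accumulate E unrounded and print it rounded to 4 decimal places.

G0 X-3.71 Y0.00 Z11.00
G1 X-3.21 Y-1.85 E0.0498
G1 X-1.85 Y-3.21 E0.0998
G1 X0.00 Y-3.71 E0.1496
G1 X1.85 Y-3.21 E0.1994
G1 X3.21 Y-1.85 E0.2493
G1 X3.71 Y0.00 E0.2991
G1 X3.21 Y1.85 E0.3489
G1 X1.85 Y3.21 E0.3989
G1 X0.00 Y3.71 E0.4487
G1 X-1.85 Y3.21 E0.4985
G1 X-3.21 Y1.85 E0.5485
G1 X-3.71 Y0.00 E0.5983

At z = 11 mm: the cone: at t=0.917 of its height the radius interpolates to r₁+(r₂−r₁)t = 3.708, giving a regular 12-gon of that circumradius. The outline is a single polygon with 12 vertices. Extrusion per mm of travel: 0.25 × 0.25 / (π × 0.875²) = 0.025984. Accumulating E over each segment gives final E = 0.5983.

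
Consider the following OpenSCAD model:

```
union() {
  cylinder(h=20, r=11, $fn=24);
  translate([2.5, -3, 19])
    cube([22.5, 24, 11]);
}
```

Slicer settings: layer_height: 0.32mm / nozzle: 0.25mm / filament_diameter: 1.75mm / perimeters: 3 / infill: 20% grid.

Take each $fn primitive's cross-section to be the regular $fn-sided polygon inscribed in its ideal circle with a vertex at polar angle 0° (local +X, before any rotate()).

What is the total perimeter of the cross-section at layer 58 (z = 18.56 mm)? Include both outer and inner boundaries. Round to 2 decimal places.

At z = 18.56 mm: the cylinder: section is a regular 24-gon, circumradius r=11 (perimeter = 2·24·11.000·sin(180°/24) = 68.92 mm); the cube at (2.5, -3) does not reach this height (z outside [19, 30]); Taking the union: only the r=11 cylinder is present, so the union is just that shape — boundary = 68.92 mm. Overall, the cross-section is a single solid region. Total boundary length (outer) = 68.92 mm.

68.92 mm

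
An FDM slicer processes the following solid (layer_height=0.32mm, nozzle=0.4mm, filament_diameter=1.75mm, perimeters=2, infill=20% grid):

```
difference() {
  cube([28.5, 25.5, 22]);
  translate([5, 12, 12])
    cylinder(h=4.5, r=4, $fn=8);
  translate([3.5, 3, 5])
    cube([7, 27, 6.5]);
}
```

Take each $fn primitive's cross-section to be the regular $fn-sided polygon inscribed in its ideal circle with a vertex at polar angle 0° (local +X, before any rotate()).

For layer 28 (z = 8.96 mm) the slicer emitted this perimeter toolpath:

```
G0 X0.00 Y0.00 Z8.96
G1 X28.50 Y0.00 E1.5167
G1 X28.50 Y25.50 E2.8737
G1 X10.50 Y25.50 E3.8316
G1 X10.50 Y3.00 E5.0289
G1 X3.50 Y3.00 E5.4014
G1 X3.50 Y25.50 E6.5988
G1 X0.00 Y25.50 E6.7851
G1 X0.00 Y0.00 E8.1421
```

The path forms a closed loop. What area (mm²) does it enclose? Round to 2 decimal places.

Apply the shoelace formula to the sequence of (X, Y) vertices; enclosed area = 569.25 mm².

569.25 mm²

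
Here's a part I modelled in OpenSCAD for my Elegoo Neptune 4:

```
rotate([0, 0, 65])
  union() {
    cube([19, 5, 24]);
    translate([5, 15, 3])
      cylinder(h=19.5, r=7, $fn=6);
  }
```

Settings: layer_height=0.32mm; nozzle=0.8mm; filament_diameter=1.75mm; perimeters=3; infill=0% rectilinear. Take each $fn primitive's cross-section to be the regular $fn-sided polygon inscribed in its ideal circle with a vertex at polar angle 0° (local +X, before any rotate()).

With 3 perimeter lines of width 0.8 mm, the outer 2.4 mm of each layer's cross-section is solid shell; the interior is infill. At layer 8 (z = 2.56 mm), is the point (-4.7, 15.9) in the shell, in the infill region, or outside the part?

At z = 2.56 mm: the cube is present — its section is the full 19×5 rectangle; the cylinder at (5, 15) is absent (z outside [3, 22.5]); Merging all regions: only the 19×5 cube is present, so the union is just that shape — 1 connected region; (whole slice rotated 65° about Z — lengths, areas and connectivity unchanged). Overall, the cross-section is a single solid region. Undo the 65° rotation: the query point maps to (12.424, 10.979) in the un-rotated model frame. The nearest boundary edge runs (19.00, 5.00)→(0.00, 5.00); distance from the point to it = 5.98 mm. The point is not inside any of the regions above, so it lies outside the cross-section (5.98 mm from the nearest boundary).

outside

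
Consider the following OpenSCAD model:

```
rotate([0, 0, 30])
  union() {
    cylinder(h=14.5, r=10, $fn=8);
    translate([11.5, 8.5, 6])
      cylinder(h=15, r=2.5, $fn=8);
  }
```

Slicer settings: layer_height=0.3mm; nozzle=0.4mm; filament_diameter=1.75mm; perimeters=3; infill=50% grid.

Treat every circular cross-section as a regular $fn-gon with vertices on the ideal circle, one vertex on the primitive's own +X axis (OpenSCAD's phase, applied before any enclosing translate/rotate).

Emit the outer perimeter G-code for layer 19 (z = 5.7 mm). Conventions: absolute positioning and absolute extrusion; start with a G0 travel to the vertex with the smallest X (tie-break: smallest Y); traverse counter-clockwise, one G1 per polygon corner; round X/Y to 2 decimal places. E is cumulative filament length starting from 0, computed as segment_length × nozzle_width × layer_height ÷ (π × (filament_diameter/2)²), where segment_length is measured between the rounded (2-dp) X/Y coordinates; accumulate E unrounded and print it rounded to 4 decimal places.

At z = 5.7 mm: the r=10 cylinder gives a regular 8-gon of circumradius 10 (constant along its height); the cylinder at (11.5, 8.5) does not reach this height (z outside [6, 21]); Combining (union): only the r=10 cylinder is present, so the union is just that shape — 1 connected region; (rotated 30° about Z; rotation is an isometry so areas/perimeters/island counts are preserved). The outline is a single polygon with 8 vertices. Extrusion per mm of travel: 0.4 × 0.3 / (π × 0.875²) = 0.049890. Accumulating E over each segment gives final E = 3.0549.

G0 X-9.66 Y2.59 Z5.70
G1 X-8.66 Y-5.00 E0.3819
G1 X-2.59 Y-9.66 E0.7637
G1 X5.00 Y-8.66 E1.1457
G1 X9.66 Y-2.59 E1.5274
G1 X8.66 Y5.00 E1.9094
G1 X2.59 Y9.66 E2.2912
G1 X-5.00 Y8.66 E2.6731
G1 X-9.66 Y2.59 E3.0549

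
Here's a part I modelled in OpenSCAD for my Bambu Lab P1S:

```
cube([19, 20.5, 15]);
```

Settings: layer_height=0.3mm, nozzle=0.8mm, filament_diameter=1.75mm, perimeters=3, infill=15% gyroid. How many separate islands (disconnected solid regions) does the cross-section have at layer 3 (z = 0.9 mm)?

1

At z = 0.9 mm: the cube (footprint 19×20.5) is included at this height. Overall, the cross-section is a single solid region. Island count = 1.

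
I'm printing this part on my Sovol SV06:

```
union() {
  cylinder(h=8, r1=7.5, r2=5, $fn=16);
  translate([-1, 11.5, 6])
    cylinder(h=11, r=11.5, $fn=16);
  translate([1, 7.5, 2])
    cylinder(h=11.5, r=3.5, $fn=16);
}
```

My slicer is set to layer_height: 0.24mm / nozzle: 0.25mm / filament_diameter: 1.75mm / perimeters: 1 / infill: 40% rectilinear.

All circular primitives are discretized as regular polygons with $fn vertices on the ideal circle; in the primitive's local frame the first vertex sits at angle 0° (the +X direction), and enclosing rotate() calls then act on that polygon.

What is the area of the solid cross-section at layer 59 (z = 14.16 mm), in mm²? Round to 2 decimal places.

At z = 14.16 mm: the cone is not intersected at this z (z outside [0, 8]); the cylinder at (-1, 11.5): section is a regular 16-gon, circumradius r=11.5 (area = (16/2)·11.500²·sin(360°/16) = 404.88 mm²); the cylinder at (1, 7.5) does not reach this height (z outside [2, 13.5]); Merging all regions: only the r=11.5 cylinder at (-1, 11.5) is present, so the union is just that shape — area = 404.88 mm². Overall, the cross-section is a single solid region. Net area = 404.88 mm².

404.88 mm²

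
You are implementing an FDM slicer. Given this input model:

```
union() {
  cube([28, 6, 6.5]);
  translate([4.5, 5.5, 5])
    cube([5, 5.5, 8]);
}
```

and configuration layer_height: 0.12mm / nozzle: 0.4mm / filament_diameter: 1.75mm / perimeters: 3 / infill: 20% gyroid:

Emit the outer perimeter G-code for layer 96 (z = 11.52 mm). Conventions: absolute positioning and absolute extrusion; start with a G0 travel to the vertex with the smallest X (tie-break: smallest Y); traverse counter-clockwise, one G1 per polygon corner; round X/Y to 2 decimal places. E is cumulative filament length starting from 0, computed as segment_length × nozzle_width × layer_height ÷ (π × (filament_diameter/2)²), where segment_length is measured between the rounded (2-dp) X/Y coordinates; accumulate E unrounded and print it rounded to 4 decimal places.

At z = 11.52 mm: the cube is not intersected at this z (z outside [0, 6.5]); the cube at (4.5, 5.5) is present — its section is the full 5×5.5 rectangle; Taking the union: only the 5×5.5 cube at (4.5, 5.5) is present, so the union is just that shape — 1 connected region. The outline is a single polygon with 4 vertices. Extrusion per mm of travel: 0.4 × 0.12 / (π × 0.875²) = 0.019956. Accumulating E over each segment gives final E = 0.4191.

G0 X4.50 Y5.50 Z11.52
G1 X9.50 Y5.50 E0.0998
G1 X9.50 Y11.00 E0.2095
G1 X4.50 Y11.00 E0.3093
G1 X4.50 Y5.50 E0.4191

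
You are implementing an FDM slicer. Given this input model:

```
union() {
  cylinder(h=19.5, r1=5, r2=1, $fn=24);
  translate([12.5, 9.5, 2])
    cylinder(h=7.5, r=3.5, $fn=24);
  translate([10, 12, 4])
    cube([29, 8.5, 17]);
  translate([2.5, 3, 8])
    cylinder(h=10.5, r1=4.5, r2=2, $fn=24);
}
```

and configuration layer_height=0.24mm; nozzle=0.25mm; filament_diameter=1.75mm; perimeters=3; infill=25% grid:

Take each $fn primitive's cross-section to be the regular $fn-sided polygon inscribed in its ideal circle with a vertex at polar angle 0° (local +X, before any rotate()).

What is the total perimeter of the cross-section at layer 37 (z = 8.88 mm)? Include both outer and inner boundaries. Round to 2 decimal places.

118.58 mm

At z = 8.88 mm: the cone: at t=0.455 of its height the radius interpolates to r₁+(r₂−r₁)t = 3.178, giving a regular 24-gon of that circumradius (perimeter = 2·24·3.178·sin(180°/24) = 19.91 mm); the cylinder at (12.5, 9.5): section is a regular 24-gon, circumradius r=3.5 (perimeter = 2·24·3.500·sin(180°/24) = 21.93 mm); the 29×8.5 cube at (10, 12) contributes its full rectangle (perimeter 75.00 mm); the cone at (2.5, 3) (r1=4.5→r2=2) has section circumradius 4.290 here — a regular 24-gon (perimeter = 2·24·4.290·sin(180°/24) = 26.88 mm); Merging all regions: the regions partially overlap (shared area 18.60 mm²), so the edge portions inside another operand are dropped and the merged outline is re-measured after clipping — boundary = 118.58 mm. Overall, the cross-section has 2 separate islands. Total boundary length (outer) = 118.58 mm.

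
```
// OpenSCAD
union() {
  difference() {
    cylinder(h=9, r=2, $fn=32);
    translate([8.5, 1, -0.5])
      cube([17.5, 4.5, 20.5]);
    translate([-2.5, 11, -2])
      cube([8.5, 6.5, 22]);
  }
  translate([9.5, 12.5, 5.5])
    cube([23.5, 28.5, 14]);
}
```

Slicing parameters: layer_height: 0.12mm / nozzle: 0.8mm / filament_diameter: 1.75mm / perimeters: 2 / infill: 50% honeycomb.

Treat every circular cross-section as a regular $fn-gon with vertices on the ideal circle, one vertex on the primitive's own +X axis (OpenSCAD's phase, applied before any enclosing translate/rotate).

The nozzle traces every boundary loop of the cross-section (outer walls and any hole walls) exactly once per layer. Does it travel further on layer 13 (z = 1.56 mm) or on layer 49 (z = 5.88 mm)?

Layer 13 (z = 1.56): the r=2 cylinder contributes a regular 32-gon of circumradius 2 (perimeter = 2·32·2.000·sin(180°/32) = 12.55 mm); the cube at (8.5, 1) is present — its section is the full 17.5×4.5 rectangle (perimeter 44.00 mm); the 8.5×6.5 cube at (-2.5, 11) contributes its full rectangle (perimeter 30.00 mm); Taking the first minus the rest: starting from the r=2 cylinder, the 17.5×4.5 cube at (8.5, 1) misses the remaining region (no effect); the 8.5×6.5 cube at (-2.5, 11) misses the remaining region (no effect) — boundary = 12.55 mm; the cube at (9.5, 12.5) does not reach this height (z outside [5.5, 19.5]); Merging all regions: only that combined region is present, so the union is just that shape — boundary = 12.55 mm. So its perimeter = 12.55 mm. Layer 49 (z = 5.88): the r=2 cylinder gives a regular 32-gon of circumradius 2 (constant along its height) (perimeter = 2·32·2.000·sin(180°/32) = 12.55 mm); the cube at (8.5, 1) is present — its section is the full 17.5×4.5 rectangle (perimeter 44.00 mm); the 8.5×6.5 cube at (-2.5, 11) contributes its full rectangle (perimeter 30.00 mm); Subtracting the remaining from the first: starting from the r=2 cylinder, the 17.5×4.5 cube at (8.5, 1) misses the remaining region (no effect); the 8.5×6.5 cube at (-2.5, 11) misses the remaining region (no effect) — boundary = 12.55 mm; the cube at (9.5, 12.5) is present — its section is the full 23.5×28.5 rectangle (perimeter 104.00 mm); Taking the union: the 2 present regions are separate (no shared area or edge), so areas and boundary lengths simply add and each stays a separate island — boundary = 116.55 mm. So its perimeter = 116.55 mm. Layer 49 is larger (116.55 vs 12.55 mm).

layer 49 (z = 5.88 mm)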